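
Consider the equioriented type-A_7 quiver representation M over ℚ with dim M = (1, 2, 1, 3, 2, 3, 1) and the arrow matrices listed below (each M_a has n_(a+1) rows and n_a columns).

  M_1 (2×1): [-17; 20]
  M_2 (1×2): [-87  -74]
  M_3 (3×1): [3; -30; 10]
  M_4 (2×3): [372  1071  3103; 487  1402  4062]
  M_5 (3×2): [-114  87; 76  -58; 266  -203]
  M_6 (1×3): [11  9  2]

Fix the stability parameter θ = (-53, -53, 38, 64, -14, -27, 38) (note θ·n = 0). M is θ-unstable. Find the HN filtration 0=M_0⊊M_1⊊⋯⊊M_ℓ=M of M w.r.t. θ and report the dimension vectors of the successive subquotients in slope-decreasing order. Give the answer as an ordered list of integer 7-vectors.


Via rank(M_{q-1}∘⋯∘M_p): M ≅ I[1,7], I[2,2], I[4,4], I[4,5], I[6,6]^2.
μ_θ-semistable layers: μ^(1)=64; μ^(2)=38; μ^(3)=25; μ^(4)=61/4; μ^(5)=-27; μ^(6)=-53

((0, 0, 0, 1, 0, 0, 0); (0, 0, 0, 0, 0, 0, 1); (0, 0, 0, 1, 1, 0, 0); (0, 0, 1, 1, 1, 1, 0); (0, 0, 0, 0, 0, 2, 0); (1, 2, 0, 0, 0, 0, 0))


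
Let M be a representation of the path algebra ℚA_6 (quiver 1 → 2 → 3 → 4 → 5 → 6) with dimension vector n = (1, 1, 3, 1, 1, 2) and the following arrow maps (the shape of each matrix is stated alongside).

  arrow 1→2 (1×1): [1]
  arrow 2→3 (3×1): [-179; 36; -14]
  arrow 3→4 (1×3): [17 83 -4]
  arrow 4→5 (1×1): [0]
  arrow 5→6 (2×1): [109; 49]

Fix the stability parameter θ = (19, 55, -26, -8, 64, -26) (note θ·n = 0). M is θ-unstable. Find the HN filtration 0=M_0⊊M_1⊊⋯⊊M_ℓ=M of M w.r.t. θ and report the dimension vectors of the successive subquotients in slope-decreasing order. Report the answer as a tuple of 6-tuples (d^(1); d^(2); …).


Barcode: M ≅ I[1,4], I[3,3]^2, I[5,6], I[6,6]. HN layers by μ_θ (3 steps, strictly decreasing):
  μ^(1)=19; μ^(2)=10; μ^(3)=-26

((0, 0, 0, 0, 1, 1); (1, 1, 1, 1, 0, 0); (0, 0, 2, 0, 0, 1))


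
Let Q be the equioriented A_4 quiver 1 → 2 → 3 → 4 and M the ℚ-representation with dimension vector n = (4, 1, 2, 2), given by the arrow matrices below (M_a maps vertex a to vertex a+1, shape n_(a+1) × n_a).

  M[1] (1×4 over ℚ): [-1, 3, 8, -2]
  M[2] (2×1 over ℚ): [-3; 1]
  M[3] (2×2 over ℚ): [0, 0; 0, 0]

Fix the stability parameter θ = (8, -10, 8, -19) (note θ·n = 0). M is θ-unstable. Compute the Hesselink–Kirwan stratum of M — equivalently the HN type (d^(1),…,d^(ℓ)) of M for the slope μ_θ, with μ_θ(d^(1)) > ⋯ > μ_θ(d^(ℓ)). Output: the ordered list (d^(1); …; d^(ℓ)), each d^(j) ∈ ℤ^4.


Interval decomposition of M: I[1,1]^3, I[1,3], I[3,3], I[4,4]^2.
HN type (ℓ=3): μ^(1)=8; μ^(2)=-1; μ^(3)=-19

((3, 0, 2, 0); (1, 1, 0, 0); (0, 0, 0, 2))


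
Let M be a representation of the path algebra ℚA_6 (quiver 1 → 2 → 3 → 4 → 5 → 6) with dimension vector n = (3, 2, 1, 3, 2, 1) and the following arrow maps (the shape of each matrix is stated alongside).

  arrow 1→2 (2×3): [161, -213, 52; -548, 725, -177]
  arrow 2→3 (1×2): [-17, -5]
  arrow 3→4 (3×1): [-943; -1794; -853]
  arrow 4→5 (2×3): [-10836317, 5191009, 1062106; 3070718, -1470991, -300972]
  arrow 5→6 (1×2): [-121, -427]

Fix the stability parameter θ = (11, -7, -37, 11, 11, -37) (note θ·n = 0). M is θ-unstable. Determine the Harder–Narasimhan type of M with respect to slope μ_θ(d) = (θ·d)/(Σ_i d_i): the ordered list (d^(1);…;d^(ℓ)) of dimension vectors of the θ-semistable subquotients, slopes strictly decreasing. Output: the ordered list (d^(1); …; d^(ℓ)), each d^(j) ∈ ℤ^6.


Interval decomposition of M: I[1,1], I[1,2], I[1,6], I[4,4], I[4,5].
HN type (ℓ=4): μ^(1)=11; μ^(2)=2; μ^(3)=-5; μ^(4)=-11

((1, 0, 0, 2, 1, 0); (1, 1, 0, 0, 0, 0); (0, 0, 0, 1, 1, 1); (1, 1, 1, 0, 0, 0))


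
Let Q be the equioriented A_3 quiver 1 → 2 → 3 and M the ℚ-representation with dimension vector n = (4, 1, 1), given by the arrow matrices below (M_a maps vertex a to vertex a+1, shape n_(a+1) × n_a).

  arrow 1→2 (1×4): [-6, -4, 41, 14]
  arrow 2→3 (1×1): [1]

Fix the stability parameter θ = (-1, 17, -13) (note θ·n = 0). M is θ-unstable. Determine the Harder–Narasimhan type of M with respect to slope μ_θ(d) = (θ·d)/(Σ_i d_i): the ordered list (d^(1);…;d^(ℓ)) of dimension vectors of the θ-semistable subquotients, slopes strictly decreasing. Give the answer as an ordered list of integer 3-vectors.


Via rank(M_{q-1}∘⋯∘M_p): M ≅ I[1,1]^3, I[1,3].
μ_θ-semistable layers: μ^(1)=2; μ^(2)=-1

((0, 1, 1); (4, 0, 0))


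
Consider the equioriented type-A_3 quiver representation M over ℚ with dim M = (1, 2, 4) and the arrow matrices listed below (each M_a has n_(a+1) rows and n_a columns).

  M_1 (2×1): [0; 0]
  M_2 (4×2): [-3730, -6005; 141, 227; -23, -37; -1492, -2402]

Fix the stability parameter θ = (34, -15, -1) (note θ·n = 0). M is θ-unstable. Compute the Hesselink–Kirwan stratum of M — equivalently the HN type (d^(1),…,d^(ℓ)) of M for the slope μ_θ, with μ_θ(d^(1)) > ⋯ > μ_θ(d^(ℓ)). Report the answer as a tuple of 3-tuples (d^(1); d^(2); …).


Barcode: M ≅ I[1,1], I[2,3]^2, I[3,3]^2. HN layers by μ_θ (3 steps, strictly decreasing):
  μ^(1)=34; μ^(2)=-1; μ^(3)=-15

((1, 0, 0); (0, 0, 4); (0, 2, 0))


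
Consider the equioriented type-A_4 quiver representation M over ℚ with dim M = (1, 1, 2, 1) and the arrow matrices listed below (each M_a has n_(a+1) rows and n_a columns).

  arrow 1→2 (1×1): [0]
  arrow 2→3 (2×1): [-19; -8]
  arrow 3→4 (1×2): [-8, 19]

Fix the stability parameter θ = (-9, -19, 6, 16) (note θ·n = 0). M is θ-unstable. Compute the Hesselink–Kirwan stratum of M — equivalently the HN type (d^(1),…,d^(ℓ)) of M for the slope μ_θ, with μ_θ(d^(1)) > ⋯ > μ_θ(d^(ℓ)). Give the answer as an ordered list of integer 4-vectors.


Via rank(M_{q-1}∘⋯∘M_p): M ≅ I[1,1], I[2,3], I[3,4].
μ_θ-semistable layers: μ^(1)=16; μ^(2)=6; μ^(3)=-9; μ^(4)=-19

((0, 0, 0, 1); (0, 0, 2, 0); (1, 0, 0, 0); (0, 1, 0, 0))


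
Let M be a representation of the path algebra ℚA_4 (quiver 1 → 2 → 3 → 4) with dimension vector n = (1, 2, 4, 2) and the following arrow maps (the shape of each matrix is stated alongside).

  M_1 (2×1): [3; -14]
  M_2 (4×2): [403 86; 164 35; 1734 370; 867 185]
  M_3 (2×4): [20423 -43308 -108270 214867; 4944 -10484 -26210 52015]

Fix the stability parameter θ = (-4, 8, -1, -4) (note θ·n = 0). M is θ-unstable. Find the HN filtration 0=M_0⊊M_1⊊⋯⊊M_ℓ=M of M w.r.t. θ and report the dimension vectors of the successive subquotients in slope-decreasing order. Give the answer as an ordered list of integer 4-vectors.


Interval decomposition of M: I[1,4], I[2,4], I[3,3]^2.
HN type (ℓ=3): μ^(1)=1; μ^(2)=-1; μ^(3)=-4

((0, 2, 2, 2); (0, 0, 2, 0); (1, 0, 0, 0))


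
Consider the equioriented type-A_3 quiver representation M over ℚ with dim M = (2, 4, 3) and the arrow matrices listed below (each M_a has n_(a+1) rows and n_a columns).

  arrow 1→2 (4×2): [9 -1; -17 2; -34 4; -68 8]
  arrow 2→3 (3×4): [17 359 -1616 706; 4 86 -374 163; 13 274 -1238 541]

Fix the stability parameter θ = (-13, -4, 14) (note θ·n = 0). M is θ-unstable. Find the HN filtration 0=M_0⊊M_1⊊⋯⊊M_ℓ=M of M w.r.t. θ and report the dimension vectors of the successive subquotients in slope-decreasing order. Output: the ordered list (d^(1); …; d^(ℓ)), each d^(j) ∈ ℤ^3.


Barcode: M ≅ I[1,3]^2, I[2,2], I[2,3]. HN layers by μ_θ (3 steps, strictly decreasing):
  μ^(1)=14; μ^(2)=-4; μ^(3)=-13

((0, 0, 3); (0, 4, 0); (2, 0, 0))


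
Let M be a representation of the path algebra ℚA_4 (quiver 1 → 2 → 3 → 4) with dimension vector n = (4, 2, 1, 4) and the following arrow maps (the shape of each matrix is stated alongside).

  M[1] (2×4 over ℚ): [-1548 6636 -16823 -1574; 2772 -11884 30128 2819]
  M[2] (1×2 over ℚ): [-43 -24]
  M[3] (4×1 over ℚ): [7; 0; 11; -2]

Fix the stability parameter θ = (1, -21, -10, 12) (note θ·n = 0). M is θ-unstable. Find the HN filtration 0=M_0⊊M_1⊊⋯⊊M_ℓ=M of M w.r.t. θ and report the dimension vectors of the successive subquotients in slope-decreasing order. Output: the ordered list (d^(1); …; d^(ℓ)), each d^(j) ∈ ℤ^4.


Via rank(M_{q-1}∘⋯∘M_p): M ≅ I[1,1]^2, I[1,2], I[1,4], I[4,4]^3.
μ_θ-semistable layers: μ^(1)=12; μ^(2)=1; μ^(3)=-10

((0, 0, 0, 4); (2, 0, 0, 0); (2, 2, 1, 0))


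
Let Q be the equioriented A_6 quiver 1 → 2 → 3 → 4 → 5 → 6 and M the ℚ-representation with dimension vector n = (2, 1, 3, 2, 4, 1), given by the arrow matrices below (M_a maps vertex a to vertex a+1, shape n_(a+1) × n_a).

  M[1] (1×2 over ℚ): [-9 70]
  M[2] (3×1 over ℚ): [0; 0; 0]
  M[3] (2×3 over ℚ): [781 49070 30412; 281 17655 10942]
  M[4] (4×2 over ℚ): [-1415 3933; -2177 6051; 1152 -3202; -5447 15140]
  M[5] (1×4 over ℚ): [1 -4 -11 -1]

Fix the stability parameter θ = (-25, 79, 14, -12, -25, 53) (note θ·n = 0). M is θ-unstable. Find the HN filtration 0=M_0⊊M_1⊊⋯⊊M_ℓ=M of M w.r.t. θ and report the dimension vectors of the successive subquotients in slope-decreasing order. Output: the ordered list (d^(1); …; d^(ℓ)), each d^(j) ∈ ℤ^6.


Via rank(M_{q-1}∘⋯∘M_p): M ≅ I[1,1], I[1,2], I[3,3], I[3,5], I[3,6], I[5,5]^2.
μ_θ-semistable layers: μ^(1)=79; μ^(2)=53; μ^(3)=14; μ^(4)=-23/3; μ^(5)=-25

((0, 1, 0, 0, 0, 0); (0, 0, 0, 0, 0, 1); (0, 0, 1, 0, 0, 0); (0, 0, 2, 2, 2, 0); (2, 0, 0, 0, 2, 0))


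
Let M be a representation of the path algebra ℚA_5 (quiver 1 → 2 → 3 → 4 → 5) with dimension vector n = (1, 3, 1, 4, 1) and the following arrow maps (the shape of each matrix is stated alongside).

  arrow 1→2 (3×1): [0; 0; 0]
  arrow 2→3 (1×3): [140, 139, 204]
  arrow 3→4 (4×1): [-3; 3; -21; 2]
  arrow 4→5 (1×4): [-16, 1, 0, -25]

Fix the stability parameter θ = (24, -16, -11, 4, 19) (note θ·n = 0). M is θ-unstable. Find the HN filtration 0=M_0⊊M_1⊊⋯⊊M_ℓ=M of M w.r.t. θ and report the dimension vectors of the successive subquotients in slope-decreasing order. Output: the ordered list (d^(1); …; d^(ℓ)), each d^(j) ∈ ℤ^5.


Via rank(M_{q-1}∘⋯∘M_p): M ≅ I[1,1], I[2,2]^2, I[2,5], I[4,4]^3.
μ_θ-semistable layers: μ^(1)=24; μ^(2)=19; μ^(3)=4; μ^(4)=-11; μ^(5)=-16

((1, 0, 0, 0, 0); (0, 0, 0, 0, 1); (0, 0, 0, 4, 0); (0, 0, 1, 0, 0); (0, 3, 0, 0, 0))


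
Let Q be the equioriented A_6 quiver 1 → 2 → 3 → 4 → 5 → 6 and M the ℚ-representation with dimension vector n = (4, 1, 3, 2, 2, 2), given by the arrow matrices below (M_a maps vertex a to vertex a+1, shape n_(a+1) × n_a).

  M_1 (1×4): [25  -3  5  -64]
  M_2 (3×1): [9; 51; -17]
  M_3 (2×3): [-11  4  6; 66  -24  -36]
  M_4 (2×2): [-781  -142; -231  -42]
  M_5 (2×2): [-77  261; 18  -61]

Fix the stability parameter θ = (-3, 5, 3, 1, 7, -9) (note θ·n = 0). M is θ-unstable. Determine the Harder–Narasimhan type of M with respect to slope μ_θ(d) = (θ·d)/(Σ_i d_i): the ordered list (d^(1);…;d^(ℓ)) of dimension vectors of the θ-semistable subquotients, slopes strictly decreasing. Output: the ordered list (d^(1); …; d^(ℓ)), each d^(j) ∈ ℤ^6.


Interval decomposition of M: I[1,1]^3, I[1,6], I[3,3]^2, I[4,4], I[5,6].
HN type (ℓ=5): μ^(1)=3; μ^(2)=7/5; μ^(3)=1; μ^(4)=-1; μ^(5)=-3

((0, 0, 2, 0, 0, 0); (0, 1, 1, 1, 1, 1); (0, 0, 0, 1, 0, 0); (0, 0, 0, 0, 1, 1); (4, 0, 0, 0, 0, 0))


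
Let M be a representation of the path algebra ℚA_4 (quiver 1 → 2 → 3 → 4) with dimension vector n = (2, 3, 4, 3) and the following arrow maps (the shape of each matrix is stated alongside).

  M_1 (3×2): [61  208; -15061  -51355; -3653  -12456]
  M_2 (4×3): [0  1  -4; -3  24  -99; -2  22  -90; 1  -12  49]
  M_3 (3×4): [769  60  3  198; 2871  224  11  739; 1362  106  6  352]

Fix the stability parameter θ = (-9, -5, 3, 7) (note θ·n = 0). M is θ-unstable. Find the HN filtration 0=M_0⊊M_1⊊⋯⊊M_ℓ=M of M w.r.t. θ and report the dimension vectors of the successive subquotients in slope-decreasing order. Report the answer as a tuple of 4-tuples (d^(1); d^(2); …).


Interval decomposition of M: I[1,2], I[1,4], I[2,4], I[3,3], I[3,4].
HN type (ℓ=4): μ^(1)=7; μ^(2)=3; μ^(3)=-5; μ^(4)=-9

((0, 0, 0, 3); (0, 0, 4, 0); (0, 3, 0, 0); (2, 0, 0, 0))


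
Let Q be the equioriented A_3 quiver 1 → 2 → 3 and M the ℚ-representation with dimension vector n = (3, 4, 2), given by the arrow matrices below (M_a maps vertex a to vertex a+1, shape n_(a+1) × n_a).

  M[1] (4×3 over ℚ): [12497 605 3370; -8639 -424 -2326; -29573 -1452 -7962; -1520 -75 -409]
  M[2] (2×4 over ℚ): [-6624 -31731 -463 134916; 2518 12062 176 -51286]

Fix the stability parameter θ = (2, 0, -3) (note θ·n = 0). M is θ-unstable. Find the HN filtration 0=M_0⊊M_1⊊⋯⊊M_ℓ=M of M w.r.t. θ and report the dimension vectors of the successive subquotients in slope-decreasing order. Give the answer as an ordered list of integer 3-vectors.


Barcode: M ≅ I[1,2]^2, I[1,3], I[2,3]. HN layers by μ_θ (3 steps, strictly decreasing):
  μ^(1)=1; μ^(2)=-1/3; μ^(3)=-3/2

((2, 2, 0); (1, 1, 1); (0, 1, 1))


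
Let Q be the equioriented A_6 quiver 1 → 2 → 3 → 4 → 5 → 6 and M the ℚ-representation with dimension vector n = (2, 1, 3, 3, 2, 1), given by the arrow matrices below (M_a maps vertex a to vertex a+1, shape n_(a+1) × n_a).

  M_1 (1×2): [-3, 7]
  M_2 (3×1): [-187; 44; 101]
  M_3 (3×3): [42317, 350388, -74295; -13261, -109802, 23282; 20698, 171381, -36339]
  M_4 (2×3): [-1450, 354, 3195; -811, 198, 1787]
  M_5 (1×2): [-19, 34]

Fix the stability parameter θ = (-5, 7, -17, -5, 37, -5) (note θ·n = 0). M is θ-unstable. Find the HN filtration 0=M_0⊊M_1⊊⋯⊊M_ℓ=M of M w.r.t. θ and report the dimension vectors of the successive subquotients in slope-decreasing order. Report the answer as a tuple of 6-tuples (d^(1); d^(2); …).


Barcode: M ≅ I[1,1], I[1,6], I[3,4], I[3,5]. HN layers by μ_θ (4 steps, strictly decreasing):
  μ^(1)=37; μ^(2)=16; μ^(3)=-5; μ^(4)=-17

((0, 0, 0, 0, 1, 0); (0, 0, 0, 0, 1, 1); (2, 1, 1, 3, 0, 0); (0, 0, 2, 0, 0, 0))


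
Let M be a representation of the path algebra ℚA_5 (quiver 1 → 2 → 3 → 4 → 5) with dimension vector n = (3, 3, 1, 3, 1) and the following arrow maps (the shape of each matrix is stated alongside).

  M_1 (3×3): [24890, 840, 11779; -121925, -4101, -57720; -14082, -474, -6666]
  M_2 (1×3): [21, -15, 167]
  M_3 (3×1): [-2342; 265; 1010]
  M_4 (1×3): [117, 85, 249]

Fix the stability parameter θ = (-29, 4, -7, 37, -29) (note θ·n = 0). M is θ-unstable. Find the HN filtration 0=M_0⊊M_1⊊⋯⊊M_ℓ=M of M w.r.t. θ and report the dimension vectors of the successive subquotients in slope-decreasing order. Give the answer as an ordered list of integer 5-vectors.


Via rank(M_{q-1}∘⋯∘M_p): M ≅ I[1,2]^2, I[1,5], I[4,4]^2.
μ_θ-semistable layers: μ^(1)=37; μ^(2)=4; μ^(3)=-3/2; μ^(4)=-29

((0, 0, 0, 2, 0); (0, 2, 0, 1, 1); (0, 1, 1, 0, 0); (3, 0, 0, 0, 0))


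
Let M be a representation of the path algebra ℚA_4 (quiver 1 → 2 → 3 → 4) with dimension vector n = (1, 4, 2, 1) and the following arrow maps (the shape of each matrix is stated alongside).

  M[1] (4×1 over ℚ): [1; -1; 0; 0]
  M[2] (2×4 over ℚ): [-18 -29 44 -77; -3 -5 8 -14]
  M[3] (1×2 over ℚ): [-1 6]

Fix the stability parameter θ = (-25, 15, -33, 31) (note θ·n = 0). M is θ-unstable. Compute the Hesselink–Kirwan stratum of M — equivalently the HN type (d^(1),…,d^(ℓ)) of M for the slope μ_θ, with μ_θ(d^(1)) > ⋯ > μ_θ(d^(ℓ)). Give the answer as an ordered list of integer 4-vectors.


Barcode: M ≅ I[1,4], I[2,2]^2, I[2,3]. HN layers by μ_θ (4 steps, strictly decreasing):
  μ^(1)=31; μ^(2)=15; μ^(3)=-9; μ^(4)=-25

((0, 0, 0, 1); (0, 2, 0, 0); (0, 2, 2, 0); (1, 0, 0, 0))


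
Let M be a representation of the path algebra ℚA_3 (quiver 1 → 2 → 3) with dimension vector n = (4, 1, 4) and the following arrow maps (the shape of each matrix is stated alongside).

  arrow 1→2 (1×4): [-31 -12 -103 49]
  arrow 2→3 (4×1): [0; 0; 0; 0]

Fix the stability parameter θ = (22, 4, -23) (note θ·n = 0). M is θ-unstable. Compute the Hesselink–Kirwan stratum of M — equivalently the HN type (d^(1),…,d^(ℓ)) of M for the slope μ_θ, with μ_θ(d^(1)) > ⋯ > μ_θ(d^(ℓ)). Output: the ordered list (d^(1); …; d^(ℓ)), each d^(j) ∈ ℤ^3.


Barcode: M ≅ I[1,1]^3, I[1,2], I[3,3]^4. HN layers by μ_θ (3 steps, strictly decreasing):
  μ^(1)=22; μ^(2)=13; μ^(3)=-23

((3, 0, 0); (1, 1, 0); (0, 0, 4))


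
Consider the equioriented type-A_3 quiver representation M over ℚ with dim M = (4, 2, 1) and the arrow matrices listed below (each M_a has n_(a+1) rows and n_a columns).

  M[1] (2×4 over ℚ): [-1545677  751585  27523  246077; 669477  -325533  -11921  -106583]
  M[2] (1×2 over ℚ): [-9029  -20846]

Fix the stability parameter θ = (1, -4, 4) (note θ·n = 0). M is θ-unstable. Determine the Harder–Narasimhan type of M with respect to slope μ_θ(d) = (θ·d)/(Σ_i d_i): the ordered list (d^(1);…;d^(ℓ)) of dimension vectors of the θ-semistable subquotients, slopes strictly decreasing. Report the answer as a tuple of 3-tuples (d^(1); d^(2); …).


Barcode: M ≅ I[1,1]^2, I[1,2], I[1,3]. HN layers by μ_θ (3 steps, strictly decreasing):
  μ^(1)=4; μ^(2)=1; μ^(3)=-3/2

((0, 0, 1); (2, 0, 0); (2, 2, 0))


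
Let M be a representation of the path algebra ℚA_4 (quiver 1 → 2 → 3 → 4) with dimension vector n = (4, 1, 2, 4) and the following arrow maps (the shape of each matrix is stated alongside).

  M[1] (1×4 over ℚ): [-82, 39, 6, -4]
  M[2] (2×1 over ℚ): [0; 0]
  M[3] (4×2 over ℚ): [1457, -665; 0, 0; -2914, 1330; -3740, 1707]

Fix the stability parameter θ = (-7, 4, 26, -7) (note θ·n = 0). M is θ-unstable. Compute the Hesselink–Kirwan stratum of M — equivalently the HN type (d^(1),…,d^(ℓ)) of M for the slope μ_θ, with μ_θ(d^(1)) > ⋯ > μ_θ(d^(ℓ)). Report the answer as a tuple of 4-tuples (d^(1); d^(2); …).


Interval decomposition of M: I[1,1]^3, I[1,2], I[3,4]^2, I[4,4]^2.
HN type (ℓ=3): μ^(1)=19/2; μ^(2)=4; μ^(3)=-7

((0, 0, 2, 2); (0, 1, 0, 0); (4, 0, 0, 2))


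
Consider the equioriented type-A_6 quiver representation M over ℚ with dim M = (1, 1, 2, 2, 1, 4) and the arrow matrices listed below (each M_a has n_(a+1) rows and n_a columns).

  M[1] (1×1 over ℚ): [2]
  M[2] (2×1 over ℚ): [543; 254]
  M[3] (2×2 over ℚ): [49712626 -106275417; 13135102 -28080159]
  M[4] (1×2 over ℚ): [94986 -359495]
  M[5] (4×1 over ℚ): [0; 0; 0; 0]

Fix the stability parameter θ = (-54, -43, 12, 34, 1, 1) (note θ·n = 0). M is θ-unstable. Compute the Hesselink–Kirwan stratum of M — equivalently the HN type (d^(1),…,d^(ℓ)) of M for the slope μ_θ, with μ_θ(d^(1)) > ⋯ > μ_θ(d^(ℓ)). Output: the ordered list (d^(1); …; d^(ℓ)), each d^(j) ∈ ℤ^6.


Interval decomposition of M: I[1,3], I[3,5], I[4,4], I[6,6]^4.
HN type (ℓ=6): μ^(1)=34; μ^(2)=35/2; μ^(3)=12; μ^(4)=1; μ^(5)=-43; μ^(6)=-54

((0, 0, 0, 1, 0, 0); (0, 0, 0, 1, 1, 0); (0, 0, 2, 0, 0, 0); (0, 0, 0, 0, 0, 4); (0, 1, 0, 0, 0, 0); (1, 0, 0, 0, 0, 0))


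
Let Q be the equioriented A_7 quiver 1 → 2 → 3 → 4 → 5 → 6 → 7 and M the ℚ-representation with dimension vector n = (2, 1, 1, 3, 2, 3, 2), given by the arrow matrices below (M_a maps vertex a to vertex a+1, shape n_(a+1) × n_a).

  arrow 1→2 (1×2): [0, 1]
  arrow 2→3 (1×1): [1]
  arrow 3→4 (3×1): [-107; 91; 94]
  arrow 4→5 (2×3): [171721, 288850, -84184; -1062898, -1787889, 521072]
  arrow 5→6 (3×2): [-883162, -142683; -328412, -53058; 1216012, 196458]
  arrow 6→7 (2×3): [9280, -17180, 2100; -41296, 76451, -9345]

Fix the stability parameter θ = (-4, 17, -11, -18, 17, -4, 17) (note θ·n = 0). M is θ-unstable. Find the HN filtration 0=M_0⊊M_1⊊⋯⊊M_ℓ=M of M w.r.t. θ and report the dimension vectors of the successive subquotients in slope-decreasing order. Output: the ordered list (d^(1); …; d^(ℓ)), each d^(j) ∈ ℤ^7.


Interval decomposition of M: I[1,1], I[1,6], I[4,4], I[4,5], I[6,6], I[6,7], I[7,7].
HN type (ℓ=4): μ^(1)=17; μ^(2)=13/2; μ^(3)=-4; μ^(4)=-18

((0, 0, 0, 0, 1, 0, 2); (0, 0, 0, 0, 1, 1, 0); (2, 1, 1, 1, 0, 2, 0); (0, 0, 0, 2, 0, 0, 0))


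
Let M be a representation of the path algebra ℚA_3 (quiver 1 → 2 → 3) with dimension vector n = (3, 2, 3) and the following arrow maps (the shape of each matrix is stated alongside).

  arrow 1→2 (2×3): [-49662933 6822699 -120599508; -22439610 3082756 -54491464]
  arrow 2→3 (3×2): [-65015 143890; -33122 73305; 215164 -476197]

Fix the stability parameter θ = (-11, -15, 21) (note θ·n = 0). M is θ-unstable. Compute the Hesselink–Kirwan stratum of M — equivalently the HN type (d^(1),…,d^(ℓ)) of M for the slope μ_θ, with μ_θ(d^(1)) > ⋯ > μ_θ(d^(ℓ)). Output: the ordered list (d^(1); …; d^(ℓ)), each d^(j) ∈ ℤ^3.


Barcode: M ≅ I[1,1], I[1,3]^2, I[3,3]. HN layers by μ_θ (3 steps, strictly decreasing):
  μ^(1)=21; μ^(2)=-11; μ^(3)=-13

((0, 0, 3); (1, 0, 0); (2, 2, 0))


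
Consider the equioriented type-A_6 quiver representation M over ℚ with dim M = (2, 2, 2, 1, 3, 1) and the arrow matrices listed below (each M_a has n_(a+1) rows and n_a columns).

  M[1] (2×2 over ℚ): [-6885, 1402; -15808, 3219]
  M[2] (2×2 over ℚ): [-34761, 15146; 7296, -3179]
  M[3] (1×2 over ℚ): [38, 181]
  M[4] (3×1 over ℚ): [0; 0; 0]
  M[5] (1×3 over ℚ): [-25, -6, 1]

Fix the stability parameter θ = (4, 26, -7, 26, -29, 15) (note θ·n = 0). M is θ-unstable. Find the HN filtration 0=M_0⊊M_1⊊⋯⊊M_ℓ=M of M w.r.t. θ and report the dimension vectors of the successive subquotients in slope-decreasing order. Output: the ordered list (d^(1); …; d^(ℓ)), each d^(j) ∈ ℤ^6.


Interval decomposition of M: I[1,3], I[1,4], I[5,5]^2, I[5,6].
HN type (ℓ=5): μ^(1)=26; μ^(2)=15; μ^(3)=19/2; μ^(4)=4; μ^(5)=-29

((0, 0, 0, 1, 0, 0); (0, 0, 0, 0, 0, 1); (0, 2, 2, 0, 0, 0); (2, 0, 0, 0, 0, 0); (0, 0, 0, 0, 3, 0))


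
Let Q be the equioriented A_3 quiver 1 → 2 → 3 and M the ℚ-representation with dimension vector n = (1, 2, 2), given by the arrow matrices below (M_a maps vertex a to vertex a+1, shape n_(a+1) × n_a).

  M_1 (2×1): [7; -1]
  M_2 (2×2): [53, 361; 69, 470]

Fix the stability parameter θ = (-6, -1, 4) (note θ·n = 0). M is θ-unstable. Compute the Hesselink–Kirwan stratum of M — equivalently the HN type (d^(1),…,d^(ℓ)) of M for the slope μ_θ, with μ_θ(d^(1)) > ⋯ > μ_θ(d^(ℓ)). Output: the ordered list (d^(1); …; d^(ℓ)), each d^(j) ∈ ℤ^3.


Via rank(M_{q-1}∘⋯∘M_p): M ≅ I[1,3], I[2,3].
μ_θ-semistable layers: μ^(1)=4; μ^(2)=-1; μ^(3)=-6

((0, 0, 2); (0, 2, 0); (1, 0, 0))


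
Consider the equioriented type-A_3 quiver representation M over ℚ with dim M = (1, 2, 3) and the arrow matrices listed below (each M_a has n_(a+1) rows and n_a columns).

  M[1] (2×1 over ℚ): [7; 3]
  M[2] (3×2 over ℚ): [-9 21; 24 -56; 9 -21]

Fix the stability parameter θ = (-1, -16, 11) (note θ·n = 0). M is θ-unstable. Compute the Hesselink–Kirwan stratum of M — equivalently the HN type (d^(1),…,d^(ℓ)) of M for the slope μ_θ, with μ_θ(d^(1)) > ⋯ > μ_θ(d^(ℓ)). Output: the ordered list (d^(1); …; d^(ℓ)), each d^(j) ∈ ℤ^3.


Barcode: M ≅ I[1,2], I[2,3], I[3,3]^2. HN layers by μ_θ (3 steps, strictly decreasing):
  μ^(1)=11; μ^(2)=-17/2; μ^(3)=-16

((0, 0, 3); (1, 1, 0); (0, 1, 0))


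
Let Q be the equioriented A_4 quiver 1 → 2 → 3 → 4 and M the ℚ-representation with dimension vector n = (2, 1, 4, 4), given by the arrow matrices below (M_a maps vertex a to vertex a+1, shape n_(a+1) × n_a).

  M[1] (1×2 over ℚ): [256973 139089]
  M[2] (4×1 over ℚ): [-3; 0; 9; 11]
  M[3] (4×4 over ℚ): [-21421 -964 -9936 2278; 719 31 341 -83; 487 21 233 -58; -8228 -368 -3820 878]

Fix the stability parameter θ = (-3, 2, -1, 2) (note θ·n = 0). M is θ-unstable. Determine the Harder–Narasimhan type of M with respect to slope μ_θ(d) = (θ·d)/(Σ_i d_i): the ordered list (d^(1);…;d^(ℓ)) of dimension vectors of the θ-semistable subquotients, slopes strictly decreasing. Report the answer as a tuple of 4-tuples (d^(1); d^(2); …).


Interval decomposition of M: I[1,1], I[1,4], I[3,3], I[3,4]^2, I[4,4].
HN type (ℓ=4): μ^(1)=2; μ^(2)=1/2; μ^(3)=-1; μ^(4)=-3

((0, 0, 0, 4); (0, 1, 1, 0); (0, 0, 3, 0); (2, 0, 0, 0))


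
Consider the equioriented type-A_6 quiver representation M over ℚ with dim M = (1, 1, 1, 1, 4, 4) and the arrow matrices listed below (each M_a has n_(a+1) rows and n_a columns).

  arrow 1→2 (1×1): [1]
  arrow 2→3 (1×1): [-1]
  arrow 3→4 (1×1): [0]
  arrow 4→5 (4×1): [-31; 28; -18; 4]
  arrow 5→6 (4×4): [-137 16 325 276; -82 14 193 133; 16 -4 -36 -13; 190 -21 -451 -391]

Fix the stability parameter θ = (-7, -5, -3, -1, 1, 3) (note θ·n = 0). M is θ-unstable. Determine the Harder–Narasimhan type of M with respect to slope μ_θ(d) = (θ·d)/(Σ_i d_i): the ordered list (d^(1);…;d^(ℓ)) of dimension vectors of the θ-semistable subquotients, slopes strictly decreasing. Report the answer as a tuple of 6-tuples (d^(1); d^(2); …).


Via rank(M_{q-1}∘⋯∘M_p): M ≅ I[1,3], I[4,6], I[5,6]^3.
μ_θ-semistable layers: μ^(1)=3; μ^(2)=1; μ^(3)=-1; μ^(4)=-3; μ^(5)=-5; μ^(6)=-7

((0, 0, 0, 0, 0, 4); (0, 0, 0, 0, 4, 0); (0, 0, 0, 1, 0, 0); (0, 0, 1, 0, 0, 0); (0, 1, 0, 0, 0, 0); (1, 0, 0, 0, 0, 0))


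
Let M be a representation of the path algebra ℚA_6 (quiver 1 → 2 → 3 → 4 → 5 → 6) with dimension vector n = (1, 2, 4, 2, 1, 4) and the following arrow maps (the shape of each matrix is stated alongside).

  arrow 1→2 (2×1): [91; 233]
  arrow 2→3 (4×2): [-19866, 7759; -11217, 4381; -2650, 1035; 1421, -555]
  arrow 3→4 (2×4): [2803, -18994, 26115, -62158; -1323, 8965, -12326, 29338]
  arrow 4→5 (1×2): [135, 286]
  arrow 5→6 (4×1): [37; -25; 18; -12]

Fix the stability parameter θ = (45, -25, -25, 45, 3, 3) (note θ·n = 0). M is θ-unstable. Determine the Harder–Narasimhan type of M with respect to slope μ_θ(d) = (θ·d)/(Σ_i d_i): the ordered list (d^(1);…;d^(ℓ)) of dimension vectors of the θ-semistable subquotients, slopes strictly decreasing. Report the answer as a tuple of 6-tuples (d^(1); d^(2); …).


Barcode: M ≅ I[1,4], I[2,6], I[3,3]^2, I[6,6]^3. HN layers by μ_θ (5 steps, strictly decreasing):
  μ^(1)=45; μ^(2)=17; μ^(3)=3; μ^(4)=-5/3; μ^(5)=-25

((0, 0, 0, 1, 0, 0); (0, 0, 0, 1, 1, 1); (0, 0, 0, 0, 0, 3); (1, 1, 1, 0, 0, 0); (0, 1, 3, 0, 0, 0))


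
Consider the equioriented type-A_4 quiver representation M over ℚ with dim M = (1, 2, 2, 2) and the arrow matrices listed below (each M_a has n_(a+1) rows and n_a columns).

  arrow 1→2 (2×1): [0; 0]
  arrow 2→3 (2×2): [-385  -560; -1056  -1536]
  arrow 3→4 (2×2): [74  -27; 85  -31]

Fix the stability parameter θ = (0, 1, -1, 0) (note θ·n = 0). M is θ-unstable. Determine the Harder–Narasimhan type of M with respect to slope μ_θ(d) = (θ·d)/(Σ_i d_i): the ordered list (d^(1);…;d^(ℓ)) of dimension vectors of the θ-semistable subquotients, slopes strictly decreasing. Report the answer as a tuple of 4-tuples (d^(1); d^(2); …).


Interval decomposition of M: I[1,1], I[2,2], I[2,4], I[3,4].
HN type (ℓ=3): μ^(1)=1; μ^(2)=0; μ^(3)=-1

((0, 1, 0, 0); (1, 1, 1, 2); (0, 0, 1, 0))


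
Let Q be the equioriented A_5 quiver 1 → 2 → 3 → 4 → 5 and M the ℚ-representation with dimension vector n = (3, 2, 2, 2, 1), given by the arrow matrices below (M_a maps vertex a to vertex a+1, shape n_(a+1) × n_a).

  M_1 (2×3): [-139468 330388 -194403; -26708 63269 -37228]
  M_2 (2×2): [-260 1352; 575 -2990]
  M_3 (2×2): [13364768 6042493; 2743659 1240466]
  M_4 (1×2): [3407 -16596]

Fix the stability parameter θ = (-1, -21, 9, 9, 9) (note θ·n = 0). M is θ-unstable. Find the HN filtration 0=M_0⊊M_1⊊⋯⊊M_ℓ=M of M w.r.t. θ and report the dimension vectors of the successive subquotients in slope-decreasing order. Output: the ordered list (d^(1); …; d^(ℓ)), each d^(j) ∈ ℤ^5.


Via rank(M_{q-1}∘⋯∘M_p): M ≅ I[1,1], I[1,2], I[1,5], I[3,4].
μ_θ-semistable layers: μ^(1)=9; μ^(2)=-1; μ^(3)=-11

((0, 0, 2, 2, 1); (1, 0, 0, 0, 0); (2, 2, 0, 0, 0))


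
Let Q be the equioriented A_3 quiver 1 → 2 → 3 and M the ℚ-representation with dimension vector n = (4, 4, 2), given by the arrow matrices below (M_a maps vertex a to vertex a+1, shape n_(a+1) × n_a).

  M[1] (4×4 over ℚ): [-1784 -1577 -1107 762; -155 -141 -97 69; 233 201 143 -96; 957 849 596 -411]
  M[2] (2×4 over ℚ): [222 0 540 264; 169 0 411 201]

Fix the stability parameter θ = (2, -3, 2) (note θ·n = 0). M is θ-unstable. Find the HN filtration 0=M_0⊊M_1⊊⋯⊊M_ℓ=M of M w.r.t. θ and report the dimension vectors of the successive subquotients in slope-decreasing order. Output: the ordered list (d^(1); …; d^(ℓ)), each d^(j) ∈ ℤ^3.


Barcode: M ≅ I[1,2]^2, I[1,3]^2. HN layers by μ_θ (2 steps, strictly decreasing):
  μ^(1)=2; μ^(2)=-1/2

((0, 0, 2); (4, 4, 0))


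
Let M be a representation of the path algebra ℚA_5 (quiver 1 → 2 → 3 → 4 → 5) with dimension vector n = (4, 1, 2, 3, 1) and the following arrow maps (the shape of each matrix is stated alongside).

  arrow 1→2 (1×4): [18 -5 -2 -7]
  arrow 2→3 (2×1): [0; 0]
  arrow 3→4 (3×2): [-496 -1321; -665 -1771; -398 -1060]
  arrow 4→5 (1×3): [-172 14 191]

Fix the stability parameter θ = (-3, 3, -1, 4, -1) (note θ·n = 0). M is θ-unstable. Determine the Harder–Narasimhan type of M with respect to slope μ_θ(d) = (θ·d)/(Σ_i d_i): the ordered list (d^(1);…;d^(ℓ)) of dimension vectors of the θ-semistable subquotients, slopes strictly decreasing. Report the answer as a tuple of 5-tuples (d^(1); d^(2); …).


Barcode: M ≅ I[1,1]^3, I[1,2], I[3,4], I[3,5], I[4,4]. HN layers by μ_θ (5 steps, strictly decreasing):
  μ^(1)=4; μ^(2)=3; μ^(3)=3/2; μ^(4)=-1; μ^(5)=-3

((0, 0, 0, 2, 0); (0, 1, 0, 0, 0); (0, 0, 0, 1, 1); (0, 0, 2, 0, 0); (4, 0, 0, 0, 0))


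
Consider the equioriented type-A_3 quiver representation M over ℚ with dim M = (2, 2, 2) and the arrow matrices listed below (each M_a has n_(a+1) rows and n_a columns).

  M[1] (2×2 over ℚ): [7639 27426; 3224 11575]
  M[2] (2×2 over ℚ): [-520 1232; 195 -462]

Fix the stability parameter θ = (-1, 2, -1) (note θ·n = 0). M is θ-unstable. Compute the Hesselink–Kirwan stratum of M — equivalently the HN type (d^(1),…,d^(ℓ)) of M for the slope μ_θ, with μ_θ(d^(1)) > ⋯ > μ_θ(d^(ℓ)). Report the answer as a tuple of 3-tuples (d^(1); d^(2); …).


Via rank(M_{q-1}∘⋯∘M_p): M ≅ I[1,2], I[1,3], I[3,3].
μ_θ-semistable layers: μ^(1)=2; μ^(2)=1/2; μ^(3)=-1

((0, 1, 0); (0, 1, 1); (2, 0, 1))


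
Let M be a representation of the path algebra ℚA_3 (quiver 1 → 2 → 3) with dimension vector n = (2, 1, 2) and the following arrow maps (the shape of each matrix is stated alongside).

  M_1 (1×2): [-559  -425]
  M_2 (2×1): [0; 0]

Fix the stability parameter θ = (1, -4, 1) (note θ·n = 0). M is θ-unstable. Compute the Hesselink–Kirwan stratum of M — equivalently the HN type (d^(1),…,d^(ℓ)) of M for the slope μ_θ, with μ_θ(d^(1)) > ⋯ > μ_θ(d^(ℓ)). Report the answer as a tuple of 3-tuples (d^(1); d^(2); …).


Via rank(M_{q-1}∘⋯∘M_p): M ≅ I[1,1], I[1,2], I[3,3]^2.
μ_θ-semistable layers: μ^(1)=1; μ^(2)=-3/2

((1, 0, 2); (1, 1, 0))


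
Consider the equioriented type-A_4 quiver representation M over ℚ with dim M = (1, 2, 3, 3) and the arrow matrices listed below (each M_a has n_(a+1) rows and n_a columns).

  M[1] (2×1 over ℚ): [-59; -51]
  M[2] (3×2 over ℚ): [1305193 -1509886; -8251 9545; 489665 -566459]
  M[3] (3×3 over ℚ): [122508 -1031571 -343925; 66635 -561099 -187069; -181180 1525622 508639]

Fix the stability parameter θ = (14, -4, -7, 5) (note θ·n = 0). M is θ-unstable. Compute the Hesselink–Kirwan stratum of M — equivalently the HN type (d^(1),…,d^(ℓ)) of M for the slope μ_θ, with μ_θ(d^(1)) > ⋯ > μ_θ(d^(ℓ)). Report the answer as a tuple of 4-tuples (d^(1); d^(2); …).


Barcode: M ≅ I[1,4], I[2,4], I[3,4]. HN layers by μ_θ (4 steps, strictly decreasing):
  μ^(1)=5; μ^(2)=1; μ^(3)=-11/2; μ^(4)=-7

((0, 0, 0, 3); (1, 1, 1, 0); (0, 1, 1, 0); (0, 0, 1, 0))


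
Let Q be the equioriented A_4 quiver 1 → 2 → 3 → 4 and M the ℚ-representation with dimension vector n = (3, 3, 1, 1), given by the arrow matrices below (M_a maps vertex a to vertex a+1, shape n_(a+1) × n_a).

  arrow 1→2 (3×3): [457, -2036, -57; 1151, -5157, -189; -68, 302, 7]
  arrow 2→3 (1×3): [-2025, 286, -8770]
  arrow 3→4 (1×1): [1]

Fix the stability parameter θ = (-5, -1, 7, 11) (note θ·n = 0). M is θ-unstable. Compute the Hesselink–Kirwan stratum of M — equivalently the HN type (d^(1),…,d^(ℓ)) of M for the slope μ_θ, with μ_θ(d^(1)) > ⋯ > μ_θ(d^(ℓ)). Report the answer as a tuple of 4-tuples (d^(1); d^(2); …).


Barcode: M ≅ I[1,2]^2, I[1,4]. HN layers by μ_θ (4 steps, strictly decreasing):
  μ^(1)=11; μ^(2)=7; μ^(3)=-1; μ^(4)=-5

((0, 0, 0, 1); (0, 0, 1, 0); (0, 3, 0, 0); (3, 0, 0, 0))


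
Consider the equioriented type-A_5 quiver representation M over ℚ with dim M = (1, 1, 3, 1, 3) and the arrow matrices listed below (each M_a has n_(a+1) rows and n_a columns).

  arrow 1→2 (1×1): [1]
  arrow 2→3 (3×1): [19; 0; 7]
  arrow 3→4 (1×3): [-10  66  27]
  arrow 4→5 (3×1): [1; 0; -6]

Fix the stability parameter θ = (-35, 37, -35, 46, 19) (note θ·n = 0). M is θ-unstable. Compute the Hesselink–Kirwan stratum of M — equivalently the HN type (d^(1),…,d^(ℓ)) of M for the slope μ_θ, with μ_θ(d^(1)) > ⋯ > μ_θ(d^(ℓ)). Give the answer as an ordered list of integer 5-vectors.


Interval decomposition of M: I[1,5], I[3,3]^2, I[5,5]^2.
HN type (ℓ=4): μ^(1)=65/2; μ^(2)=19; μ^(3)=1; μ^(4)=-35

((0, 0, 0, 1, 1); (0, 0, 0, 0, 2); (0, 1, 1, 0, 0); (1, 0, 2, 0, 0))


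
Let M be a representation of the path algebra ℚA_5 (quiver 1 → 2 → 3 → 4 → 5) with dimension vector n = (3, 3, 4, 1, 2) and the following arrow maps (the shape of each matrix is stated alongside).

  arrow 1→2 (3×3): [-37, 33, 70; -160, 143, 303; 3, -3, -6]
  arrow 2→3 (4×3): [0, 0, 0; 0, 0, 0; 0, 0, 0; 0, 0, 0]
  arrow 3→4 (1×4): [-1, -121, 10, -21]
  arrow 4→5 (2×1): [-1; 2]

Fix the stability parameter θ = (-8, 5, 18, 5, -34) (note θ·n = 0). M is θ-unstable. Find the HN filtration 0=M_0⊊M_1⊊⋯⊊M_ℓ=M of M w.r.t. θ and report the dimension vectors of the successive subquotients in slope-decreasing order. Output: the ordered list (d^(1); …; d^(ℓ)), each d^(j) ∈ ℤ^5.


Barcode: M ≅ I[1,1], I[1,2]^2, I[2,2], I[3,3]^3, I[3,5], I[5,5]. HN layers by μ_θ (5 steps, strictly decreasing):
  μ^(1)=18; μ^(2)=5; μ^(3)=-11/3; μ^(4)=-8; μ^(5)=-34

((0, 0, 3, 0, 0); (0, 3, 0, 0, 0); (0, 0, 1, 1, 1); (3, 0, 0, 0, 0); (0, 0, 0, 0, 1))


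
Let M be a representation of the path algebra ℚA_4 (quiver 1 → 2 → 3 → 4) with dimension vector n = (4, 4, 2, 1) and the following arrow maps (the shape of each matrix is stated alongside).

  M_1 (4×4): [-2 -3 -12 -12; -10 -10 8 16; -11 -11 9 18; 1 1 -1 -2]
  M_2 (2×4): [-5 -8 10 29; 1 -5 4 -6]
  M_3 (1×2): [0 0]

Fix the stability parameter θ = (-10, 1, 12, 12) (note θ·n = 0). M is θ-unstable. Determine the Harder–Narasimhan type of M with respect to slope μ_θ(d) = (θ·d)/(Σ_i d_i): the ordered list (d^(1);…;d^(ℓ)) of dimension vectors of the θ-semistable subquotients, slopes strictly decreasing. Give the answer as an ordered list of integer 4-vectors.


Interval decomposition of M: I[1,1], I[1,2], I[1,3]^2, I[2,2], I[4,4].
HN type (ℓ=3): μ^(1)=12; μ^(2)=1; μ^(3)=-10

((0, 0, 2, 1); (0, 4, 0, 0); (4, 0, 0, 0))


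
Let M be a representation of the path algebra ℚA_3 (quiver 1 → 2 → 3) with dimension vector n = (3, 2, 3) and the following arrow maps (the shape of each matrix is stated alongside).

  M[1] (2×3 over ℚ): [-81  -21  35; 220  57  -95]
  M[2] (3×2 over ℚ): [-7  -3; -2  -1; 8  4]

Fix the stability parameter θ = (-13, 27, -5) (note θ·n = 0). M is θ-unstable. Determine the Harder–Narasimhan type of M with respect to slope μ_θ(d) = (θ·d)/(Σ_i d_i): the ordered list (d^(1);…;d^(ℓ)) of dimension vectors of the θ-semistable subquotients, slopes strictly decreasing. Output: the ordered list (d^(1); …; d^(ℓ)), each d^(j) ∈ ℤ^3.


Interval decomposition of M: I[1,1], I[1,3]^2, I[3,3].
HN type (ℓ=3): μ^(1)=11; μ^(2)=-5; μ^(3)=-13

((0, 2, 2); (0, 0, 1); (3, 0, 0))


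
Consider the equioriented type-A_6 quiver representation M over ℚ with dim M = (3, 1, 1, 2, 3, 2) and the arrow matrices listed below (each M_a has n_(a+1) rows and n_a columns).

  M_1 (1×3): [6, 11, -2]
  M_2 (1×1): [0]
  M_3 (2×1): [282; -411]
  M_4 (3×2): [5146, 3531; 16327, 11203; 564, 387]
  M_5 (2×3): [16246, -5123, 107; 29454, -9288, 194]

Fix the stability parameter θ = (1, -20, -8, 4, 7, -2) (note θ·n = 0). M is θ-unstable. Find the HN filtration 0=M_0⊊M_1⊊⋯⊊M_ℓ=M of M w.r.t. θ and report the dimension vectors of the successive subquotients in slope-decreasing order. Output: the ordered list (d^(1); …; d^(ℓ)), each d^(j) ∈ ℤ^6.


Interval decomposition of M: I[1,1]^2, I[1,2], I[3,5], I[4,6], I[5,6].
HN type (ℓ=7): μ^(1)=7; μ^(2)=4; μ^(3)=3; μ^(4)=5/2; μ^(5)=1; μ^(6)=-8; μ^(7)=-19/2

((0, 0, 0, 0, 1, 0); (0, 0, 0, 1, 0, 0); (0, 0, 0, 1, 1, 1); (0, 0, 0, 0, 1, 1); (2, 0, 0, 0, 0, 0); (0, 0, 1, 0, 0, 0); (1, 1, 0, 0, 0, 0))


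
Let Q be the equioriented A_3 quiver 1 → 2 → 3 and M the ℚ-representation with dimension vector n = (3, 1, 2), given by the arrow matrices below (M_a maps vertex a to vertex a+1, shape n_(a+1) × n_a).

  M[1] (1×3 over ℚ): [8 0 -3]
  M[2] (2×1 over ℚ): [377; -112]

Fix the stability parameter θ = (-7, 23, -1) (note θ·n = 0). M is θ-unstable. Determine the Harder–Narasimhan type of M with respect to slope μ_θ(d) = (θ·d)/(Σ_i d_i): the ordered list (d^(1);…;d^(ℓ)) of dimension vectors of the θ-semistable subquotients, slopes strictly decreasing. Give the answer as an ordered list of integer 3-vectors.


Via rank(M_{q-1}∘⋯∘M_p): M ≅ I[1,1]^2, I[1,3], I[3,3].
μ_θ-semistable layers: μ^(1)=11; μ^(2)=-1; μ^(3)=-7

((0, 1, 1); (0, 0, 1); (3, 0, 0))


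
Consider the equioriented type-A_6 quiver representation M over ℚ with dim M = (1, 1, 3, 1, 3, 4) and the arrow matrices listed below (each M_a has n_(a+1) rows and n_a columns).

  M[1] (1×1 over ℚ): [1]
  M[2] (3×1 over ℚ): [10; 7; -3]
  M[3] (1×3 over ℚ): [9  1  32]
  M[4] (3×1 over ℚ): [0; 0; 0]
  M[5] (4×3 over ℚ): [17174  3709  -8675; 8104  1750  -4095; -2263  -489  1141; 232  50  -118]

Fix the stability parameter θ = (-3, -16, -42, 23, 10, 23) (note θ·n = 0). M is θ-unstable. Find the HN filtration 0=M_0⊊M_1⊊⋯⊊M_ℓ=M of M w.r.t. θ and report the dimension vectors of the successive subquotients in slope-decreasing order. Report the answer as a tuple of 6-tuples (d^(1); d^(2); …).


Interval decomposition of M: I[1,4], I[3,3]^2, I[5,6]^3, I[6,6].
HN type (ℓ=4): μ^(1)=23; μ^(2)=10; μ^(3)=-61/3; μ^(4)=-42

((0, 0, 0, 1, 0, 4); (0, 0, 0, 0, 3, 0); (1, 1, 1, 0, 0, 0); (0, 0, 2, 0, 0, 0))


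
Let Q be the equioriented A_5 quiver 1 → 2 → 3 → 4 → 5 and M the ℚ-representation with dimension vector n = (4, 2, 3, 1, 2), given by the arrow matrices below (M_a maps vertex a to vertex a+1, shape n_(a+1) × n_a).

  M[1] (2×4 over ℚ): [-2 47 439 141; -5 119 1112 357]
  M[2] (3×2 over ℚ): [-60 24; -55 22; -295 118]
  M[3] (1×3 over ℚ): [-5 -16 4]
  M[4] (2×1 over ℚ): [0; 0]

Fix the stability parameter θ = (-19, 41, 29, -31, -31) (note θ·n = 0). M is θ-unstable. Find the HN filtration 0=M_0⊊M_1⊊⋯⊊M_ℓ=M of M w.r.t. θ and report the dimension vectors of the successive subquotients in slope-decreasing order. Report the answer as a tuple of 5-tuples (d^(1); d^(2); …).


Via rank(M_{q-1}∘⋯∘M_p): M ≅ I[1,1]^2, I[1,2], I[1,3], I[3,3], I[3,4], I[5,5]^2.
μ_θ-semistable layers: μ^(1)=41; μ^(2)=35; μ^(3)=29; μ^(4)=-1; μ^(5)=-19; μ^(6)=-31

((0, 1, 0, 0, 0); (0, 1, 1, 0, 0); (0, 0, 1, 0, 0); (0, 0, 1, 1, 0); (4, 0, 0, 0, 0); (0, 0, 0, 0, 2))
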